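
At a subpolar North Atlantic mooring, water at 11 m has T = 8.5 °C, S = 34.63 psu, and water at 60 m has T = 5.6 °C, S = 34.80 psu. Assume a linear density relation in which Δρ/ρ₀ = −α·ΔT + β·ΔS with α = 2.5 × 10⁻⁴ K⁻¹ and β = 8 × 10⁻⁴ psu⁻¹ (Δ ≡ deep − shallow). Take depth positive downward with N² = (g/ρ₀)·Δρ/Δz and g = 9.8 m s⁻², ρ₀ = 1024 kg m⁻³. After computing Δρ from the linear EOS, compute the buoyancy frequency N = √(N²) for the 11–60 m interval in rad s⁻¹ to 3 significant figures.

ΔT = -2.9 K, ΔS = +0.17 psu (deep − shallow).
Δρ/ρ₀ = −αΔT + βΔS = 7.25 × 10⁻⁴ + 1.36 × 10⁻⁴ = 8.61 × 10⁻⁴, so Δρ ≈ 0.8817 kg m⁻³.
N² = (g/ρ₀)·Δρ/Δz = g·(Δρ/ρ₀)/Δz = 9.8 × 8.61 × 10⁻⁴ / 49 = 1.7220 × 10⁻⁴ s⁻².
N = √(1.7220 × 10⁻⁴) = 0.013122 rad s⁻¹ ≈ 0.0131 rad s⁻¹.

0.0131 rad s⁻¹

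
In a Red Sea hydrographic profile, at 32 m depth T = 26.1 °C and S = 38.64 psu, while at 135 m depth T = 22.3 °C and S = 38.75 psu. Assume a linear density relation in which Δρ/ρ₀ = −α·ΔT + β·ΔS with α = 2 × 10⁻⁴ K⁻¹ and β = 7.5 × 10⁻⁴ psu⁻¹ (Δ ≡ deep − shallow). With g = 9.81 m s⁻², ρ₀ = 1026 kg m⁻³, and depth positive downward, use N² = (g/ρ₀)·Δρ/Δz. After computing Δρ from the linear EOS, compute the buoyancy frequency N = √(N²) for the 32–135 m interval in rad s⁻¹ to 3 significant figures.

ΔT = -3.8 K, ΔS = +0.11 psu (deep − shallow).
Δρ/ρ₀ = −αΔT + βΔS = 7.60 × 10⁻⁴ + 8.25 × 10⁻⁵ = 8.425 × 10⁻⁴, so Δρ ≈ 0.8644 kg m⁻³.
N² = (g/ρ₀)·Δρ/Δz = g·(Δρ/ρ₀)/Δz = 9.81 × 8.425 × 10⁻⁴ / 103 = 8.0242 × 10⁻⁵ s⁻².
N = √(8.0242 × 10⁻⁵) = 8.9578 × 10⁻³ rad s⁻¹ ≈ 8.96 × 10⁻³ rad s⁻¹.

8.96 × 10⁻³ rad s⁻¹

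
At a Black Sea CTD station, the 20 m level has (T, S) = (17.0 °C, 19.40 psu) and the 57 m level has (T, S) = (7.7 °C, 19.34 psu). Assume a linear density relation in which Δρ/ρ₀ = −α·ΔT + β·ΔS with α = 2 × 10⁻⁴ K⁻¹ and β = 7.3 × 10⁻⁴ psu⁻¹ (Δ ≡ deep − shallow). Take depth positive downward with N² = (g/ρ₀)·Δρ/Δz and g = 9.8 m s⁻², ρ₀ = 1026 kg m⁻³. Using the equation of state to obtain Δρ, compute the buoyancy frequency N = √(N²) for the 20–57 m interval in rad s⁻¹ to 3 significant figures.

0.0219 rad s⁻¹

ΔT = -9.3 K, ΔS = -0.06 psu (deep − shallow).
Δρ/ρ₀ = −αΔT + βΔS = 1.86 × 10⁻³ − 4.38 × 10⁻⁵ = 1.8162 × 10⁻³, so Δρ ≈ 1.863 kg m⁻³.
N² = (g/ρ₀)·Δρ/Δz = g·(Δρ/ρ₀)/Δz = 9.8 × 1.8162 × 10⁻³ / 37 = 4.8105 × 10⁻⁴ s⁻².
N = √(4.8105 × 10⁻⁴) = 0.021933 rad s⁻¹ ≈ 0.0219 rad s⁻¹.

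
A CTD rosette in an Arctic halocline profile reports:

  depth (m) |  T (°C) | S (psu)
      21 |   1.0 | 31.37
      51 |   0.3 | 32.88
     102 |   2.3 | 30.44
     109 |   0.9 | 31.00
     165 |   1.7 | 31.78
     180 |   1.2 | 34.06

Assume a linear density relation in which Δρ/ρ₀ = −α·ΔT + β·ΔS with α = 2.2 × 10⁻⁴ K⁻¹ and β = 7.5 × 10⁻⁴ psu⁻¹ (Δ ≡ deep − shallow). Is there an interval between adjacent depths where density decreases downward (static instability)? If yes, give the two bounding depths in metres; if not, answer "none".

51–102 m

Evaluate Δρ/ρ₀ = −αΔT + βΔS across each adjacent pair:
  21–51 m: −αΔT+βΔS = −(2.2 × 10⁻⁴)(-0.7)+(7.5 × 10⁻⁴)(+1.51) = 1.3 × 10⁻³ → stable
  51–102 m: −αΔT+βΔS = −(2.2 × 10⁻⁴)(+2.0)+(7.5 × 10⁻⁴)(-2.44) = -2.3 × 10⁻³ → UNSTABLE
  102–109 m: −αΔT+βΔS = −(2.2 × 10⁻⁴)(-1.4)+(7.5 × 10⁻⁴)(+0.56) = 7.3 × 10⁻⁴ → stable
  109–165 m: −αΔT+βΔS = −(2.2 × 10⁻⁴)(+0.8)+(7.5 × 10⁻⁴)(+0.78) = 4.1 × 10⁻⁴ → stable
  165–180 m: −αΔT+βΔS = −(2.2 × 10⁻⁴)(-0.5)+(7.5 × 10⁻⁴)(+2.28) = 1.8 × 10⁻³ → stable
The 51–102 m interval has Δρ < 0: lighter water underlies denser water.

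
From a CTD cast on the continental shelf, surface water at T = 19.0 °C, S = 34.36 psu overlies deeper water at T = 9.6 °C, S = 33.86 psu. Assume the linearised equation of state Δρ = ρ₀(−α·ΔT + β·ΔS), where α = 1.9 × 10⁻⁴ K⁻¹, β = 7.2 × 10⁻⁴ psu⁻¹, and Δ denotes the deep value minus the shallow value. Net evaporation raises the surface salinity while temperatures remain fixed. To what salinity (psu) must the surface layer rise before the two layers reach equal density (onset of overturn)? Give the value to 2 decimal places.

Neutral buoyancy requires −α(T_deep − T_surf) + β(S_deep − S_surf′) = 0.
S_surf′ = S_deep − (α/β)·ΔT = 33.86 − (1.9 × 10⁻⁴/7.2 × 10⁻⁴)·(-9.4) = 36.3406 psu.
Increase required: 36.3406 − 34.36 = 1.9806 psu.

36.34 psu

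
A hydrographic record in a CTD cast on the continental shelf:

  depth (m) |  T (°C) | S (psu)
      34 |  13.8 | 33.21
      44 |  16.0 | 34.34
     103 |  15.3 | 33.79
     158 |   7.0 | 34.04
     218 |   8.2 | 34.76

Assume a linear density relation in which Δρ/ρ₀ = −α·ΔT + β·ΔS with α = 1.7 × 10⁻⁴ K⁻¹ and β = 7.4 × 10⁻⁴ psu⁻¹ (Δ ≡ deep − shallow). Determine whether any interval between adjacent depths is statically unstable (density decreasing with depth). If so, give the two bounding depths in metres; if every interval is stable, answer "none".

Evaluate Δρ/ρ₀ = −αΔT + βΔS across each adjacent pair:
  34–44 m: −αΔT+βΔS = −(1.7 × 10⁻⁴)(+2.2)+(7.4 × 10⁻⁴)(+1.13) = 4.6 × 10⁻⁴ → stable
  44–103 m: −αΔT+βΔS = −(1.7 × 10⁻⁴)(-0.7)+(7.4 × 10⁻⁴)(-0.55) = -2.9 × 10⁻⁴ → UNSTABLE
  103–158 m: −αΔT+βΔS = −(1.7 × 10⁻⁴)(-8.3)+(7.4 × 10⁻⁴)(+0.25) = 1.6 × 10⁻³ → stable
  158–218 m: −αΔT+βΔS = −(1.7 × 10⁻⁴)(+1.2)+(7.4 × 10⁻⁴)(+0.72) = 3.3 × 10⁻⁴ → stable
The 44–103 m interval has Δρ < 0: lighter water underlies denser water.

44–103 m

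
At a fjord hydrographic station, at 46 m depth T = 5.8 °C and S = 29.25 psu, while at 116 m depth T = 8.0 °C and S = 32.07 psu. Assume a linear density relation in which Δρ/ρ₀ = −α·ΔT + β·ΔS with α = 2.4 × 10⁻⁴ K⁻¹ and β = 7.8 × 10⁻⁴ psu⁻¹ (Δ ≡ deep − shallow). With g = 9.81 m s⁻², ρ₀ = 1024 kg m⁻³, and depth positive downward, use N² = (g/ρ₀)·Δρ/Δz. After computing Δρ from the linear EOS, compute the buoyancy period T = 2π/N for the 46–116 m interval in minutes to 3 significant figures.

ΔT = +2.2 K, ΔS = +2.82 psu (deep − shallow).
Δρ/ρ₀ = −αΔT + βΔS = -5.28 × 10⁻⁴ + 2.1996 × 10⁻³ = 1.6716 × 10⁻³, so Δρ ≈ 1.712 kg m⁻³.
N² = (g/ρ₀)·Δρ/Δz = g·(Δρ/ρ₀)/Δz = 9.81 × 1.6716 × 10⁻³ / 70 = 2.3426 × 10⁻⁴ s⁻².
N = √(2.3426 × 10⁻⁴) = 0.015306 rad s⁻¹ → T = 2π/N = 410.50 s = 6.8417 min ≈ 6.84 min.

6.84 min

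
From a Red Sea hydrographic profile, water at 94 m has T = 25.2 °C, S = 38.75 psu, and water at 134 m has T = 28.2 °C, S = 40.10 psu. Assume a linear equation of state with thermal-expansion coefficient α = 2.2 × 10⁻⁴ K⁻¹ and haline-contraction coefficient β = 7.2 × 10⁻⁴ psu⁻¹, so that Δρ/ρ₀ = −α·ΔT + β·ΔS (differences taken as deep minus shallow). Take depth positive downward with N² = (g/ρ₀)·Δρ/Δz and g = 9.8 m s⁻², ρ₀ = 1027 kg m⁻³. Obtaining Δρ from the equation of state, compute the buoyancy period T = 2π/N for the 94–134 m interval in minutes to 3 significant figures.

12.0 min

ΔT = +3.0 K, ΔS = +1.35 psu (deep − shallow).
Δρ/ρ₀ = −αΔT + βΔS = -6.60 × 10⁻⁴ + 9.72 × 10⁻⁴ = 3.12 × 10⁻⁴, so Δρ ≈ 0.3204 kg m⁻³.
N² = (g/ρ₀)·Δρ/Δz = g·(Δρ/ρ₀)/Δz = 9.8 × 3.12 × 10⁻⁴ / 40 = 7.6440 × 10⁻⁵ s⁻².
N = √(7.6440 × 10⁻⁵) = 8.7430 × 10⁻³ rad s⁻¹ → T = 2π/N = 718.65 s = 11.977 min ≈ 12.0 min.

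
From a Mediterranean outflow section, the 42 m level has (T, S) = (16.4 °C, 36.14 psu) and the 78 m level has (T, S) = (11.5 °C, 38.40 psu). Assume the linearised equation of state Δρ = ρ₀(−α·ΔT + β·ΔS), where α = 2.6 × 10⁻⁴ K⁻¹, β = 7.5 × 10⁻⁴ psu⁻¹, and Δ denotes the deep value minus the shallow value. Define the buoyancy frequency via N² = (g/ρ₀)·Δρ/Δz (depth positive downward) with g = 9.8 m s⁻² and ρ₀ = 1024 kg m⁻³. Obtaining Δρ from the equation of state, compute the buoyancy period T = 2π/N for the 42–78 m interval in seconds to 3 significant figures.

221 s

ΔT = -4.9 K, ΔS = +2.26 psu (deep − shallow).
Δρ/ρ₀ = −αΔT + βΔS = 1.274 × 10⁻³ + 1.695 × 10⁻³ = 2.969 × 10⁻³, so Δρ ≈ 3.040 kg m⁻³.
N² = (g/ρ₀)·Δρ/Δz = g·(Δρ/ρ₀)/Δz = 9.8 × 2.969 × 10⁻³ / 36 = 8.0823 × 10⁻⁴ s⁻².
N = √(8.0823 × 10⁻⁴) = 0.028429 rad s⁻¹ → T = 2π/N = 221.01 s ≈ 221 s.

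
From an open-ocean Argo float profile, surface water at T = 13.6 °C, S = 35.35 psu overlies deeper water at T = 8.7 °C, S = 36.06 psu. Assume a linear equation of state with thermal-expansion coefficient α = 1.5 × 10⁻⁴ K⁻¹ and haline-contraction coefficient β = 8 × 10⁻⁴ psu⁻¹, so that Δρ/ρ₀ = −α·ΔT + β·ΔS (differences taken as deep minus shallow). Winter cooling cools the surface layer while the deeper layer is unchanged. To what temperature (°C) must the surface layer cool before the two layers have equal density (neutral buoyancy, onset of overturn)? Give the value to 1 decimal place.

4.9 °C

Neutral buoyancy requires Δρ = 0, i.e. −α(T_deep − T_surf′) + β(S_deep − S_surf) = 0.
T_surf′ = T_deep − (β/α)·ΔS = 8.7 − (8 × 10⁻⁴/1.5 × 10⁻⁴)·(+0.71) = 4.913 °C.
Cooling required: 13.6 − (4.913) = 8.687 °C.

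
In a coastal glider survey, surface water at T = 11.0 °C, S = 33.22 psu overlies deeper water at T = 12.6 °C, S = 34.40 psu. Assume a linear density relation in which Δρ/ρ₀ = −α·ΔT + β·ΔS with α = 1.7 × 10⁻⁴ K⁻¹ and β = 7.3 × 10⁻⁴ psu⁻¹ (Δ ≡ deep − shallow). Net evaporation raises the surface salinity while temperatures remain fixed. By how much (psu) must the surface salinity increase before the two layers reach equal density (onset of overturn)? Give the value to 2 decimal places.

0.81 psu

Neutral buoyancy requires −α(T_deep − T_surf) + β(S_deep − S_surf′) = 0.
S_surf′ = S_deep − (α/β)·ΔT = 34.40 − (1.7 × 10⁻⁴/7.3 × 10⁻⁴)·(+1.6) = 34.0274 psu.
Increase required: 34.0274 − 33.22 = 0.8074 psu.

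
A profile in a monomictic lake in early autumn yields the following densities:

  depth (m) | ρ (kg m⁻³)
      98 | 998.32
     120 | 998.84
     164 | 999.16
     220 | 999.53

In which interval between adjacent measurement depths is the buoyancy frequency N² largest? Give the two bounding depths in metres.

Compute the density gradient over each adjacent pair:
  98–120 m: Δρ/Δz = 0.52/22 = 0.024 kg m⁻⁴
  120–164 m: Δρ/Δz = 0.32/44 = 7.3 × 10⁻³ kg m⁻⁴
  164–220 m: Δρ/Δz = 0.37/56 = 6.6 × 10⁻³ kg m⁻⁴
The largest gradient is in the 98–120 m interval — the pycnocline.

98–120 m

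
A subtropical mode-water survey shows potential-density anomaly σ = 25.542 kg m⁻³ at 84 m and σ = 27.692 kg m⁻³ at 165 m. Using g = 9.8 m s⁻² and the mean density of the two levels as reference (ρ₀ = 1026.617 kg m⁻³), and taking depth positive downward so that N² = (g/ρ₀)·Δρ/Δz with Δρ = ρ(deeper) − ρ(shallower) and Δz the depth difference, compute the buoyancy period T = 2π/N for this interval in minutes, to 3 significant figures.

6.58 min

Δρ = 1027.692 − 1025.542 = 2.150 kg m⁻³ over Δz = 165 − 84 = 81 m.
N² = (9.8/1026.617) × (2.150/81) = 2.5338 × 10⁻⁴ s⁻².
N = √(2.5338 × 10⁻⁴) = 0.015918 rad s⁻¹, so T = 2π/N = 394.72 s = 6.5787 min ≈ 6.58 min.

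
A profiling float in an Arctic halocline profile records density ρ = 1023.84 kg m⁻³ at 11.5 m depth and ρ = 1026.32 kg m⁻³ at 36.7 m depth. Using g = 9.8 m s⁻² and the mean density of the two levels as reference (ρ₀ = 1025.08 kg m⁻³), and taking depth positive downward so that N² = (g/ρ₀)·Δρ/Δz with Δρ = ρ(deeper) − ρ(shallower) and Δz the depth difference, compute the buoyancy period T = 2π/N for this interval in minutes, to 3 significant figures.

3.41 min

Δρ = 1026.32 − 1023.84 = 2.48 kg m⁻³ over Δz = 36.7 − 11.5 = 25.2 m.
N² = (9.8/1025.08) × (2.48/25.2) = 9.4085 × 10⁻⁴ s⁻².
N = √(9.4085 × 10⁻⁴) = 0.030673 rad s⁻¹, so T = 2π/N = 204.84 s = 3.4140 min ≈ 3.41 min.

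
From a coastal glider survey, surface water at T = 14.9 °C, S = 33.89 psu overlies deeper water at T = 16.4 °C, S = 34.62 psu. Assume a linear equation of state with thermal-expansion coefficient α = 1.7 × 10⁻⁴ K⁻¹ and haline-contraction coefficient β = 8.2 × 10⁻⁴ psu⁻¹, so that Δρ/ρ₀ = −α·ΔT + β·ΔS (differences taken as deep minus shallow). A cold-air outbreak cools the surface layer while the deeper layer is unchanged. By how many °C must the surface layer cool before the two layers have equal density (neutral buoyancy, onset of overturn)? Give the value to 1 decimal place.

2.0 °C

Neutral buoyancy requires Δρ = 0, i.e. −α(T_deep − T_surf′) + β(S_deep − S_surf) = 0.
T_surf′ = T_deep − (β/α)·ΔS = 16.4 − (8.2 × 10⁻⁴/1.7 × 10⁻⁴)·(+0.73) = 12.879 °C.
Cooling required: 14.9 − (12.879) = 2.021 °C.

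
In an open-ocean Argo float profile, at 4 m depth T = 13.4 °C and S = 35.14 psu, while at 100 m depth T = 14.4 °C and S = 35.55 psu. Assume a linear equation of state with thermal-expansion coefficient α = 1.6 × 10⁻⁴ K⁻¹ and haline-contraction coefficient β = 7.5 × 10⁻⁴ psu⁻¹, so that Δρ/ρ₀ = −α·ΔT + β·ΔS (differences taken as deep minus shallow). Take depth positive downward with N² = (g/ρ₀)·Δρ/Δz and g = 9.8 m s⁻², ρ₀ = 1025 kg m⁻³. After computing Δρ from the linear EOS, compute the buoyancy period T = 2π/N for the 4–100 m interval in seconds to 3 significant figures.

ΔT = +1.0 K, ΔS = +0.41 psu (deep − shallow).
Δρ/ρ₀ = −αΔT + βΔS = -1.60 × 10⁻⁴ + 3.075 × 10⁻⁴ = 1.475 × 10⁻⁴, so Δρ ≈ 0.1512 kg m⁻³.
N² = (g/ρ₀)·Δρ/Δz = g·(Δρ/ρ₀)/Δz = 9.8 × 1.475 × 10⁻⁴ / 96 = 1.5057 × 10⁻⁵ s⁻².
N = √(1.5057 × 10⁻⁵) = 3.8803 × 10⁻³ rad s⁻¹ → T = 2π/N = 1.6193 × 10³ s ≈ 1.62 × 10³ s.

1.62 × 10³ s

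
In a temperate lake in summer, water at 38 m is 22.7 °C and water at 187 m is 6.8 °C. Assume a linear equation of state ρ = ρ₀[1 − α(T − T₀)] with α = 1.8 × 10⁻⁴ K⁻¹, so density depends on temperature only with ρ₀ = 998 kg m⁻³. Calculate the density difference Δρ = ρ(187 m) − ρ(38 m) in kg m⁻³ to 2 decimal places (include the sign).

+2.86 kg m⁻³

ΔT = -15.9 K, Δρ/ρ₀ = −αΔT = 2.862 × 10⁻³.
Δρ = 998 × (2.862 × 10⁻³) = +2.86 kg m⁻³.
Positive Δρ: denser below, stable.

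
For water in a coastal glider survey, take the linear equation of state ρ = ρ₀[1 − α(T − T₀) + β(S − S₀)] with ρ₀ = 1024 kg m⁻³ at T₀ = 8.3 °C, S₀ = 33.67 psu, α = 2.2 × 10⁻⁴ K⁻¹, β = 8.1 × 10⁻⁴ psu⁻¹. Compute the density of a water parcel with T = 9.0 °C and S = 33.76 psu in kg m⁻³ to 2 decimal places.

T − T₀ = +0.7 K, S − S₀ = +0.09 psu.
Bracket = 1 − α·(+0.7) + β·(+0.09) = 1 + (-8.11 × 10⁻⁵) = 0.9999189.
ρ = 1024 × 0.9999189 = 1023.92 kg m⁻³.

1023.92 kg m⁻³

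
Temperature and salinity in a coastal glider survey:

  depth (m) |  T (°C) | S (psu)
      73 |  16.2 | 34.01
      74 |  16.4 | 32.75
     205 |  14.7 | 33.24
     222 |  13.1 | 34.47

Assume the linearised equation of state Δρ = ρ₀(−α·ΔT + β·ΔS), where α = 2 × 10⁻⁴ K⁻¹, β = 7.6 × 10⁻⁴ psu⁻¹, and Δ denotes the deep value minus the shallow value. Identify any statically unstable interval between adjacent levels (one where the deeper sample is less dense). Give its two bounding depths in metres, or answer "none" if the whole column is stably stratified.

73–74 m

Evaluate Δρ/ρ₀ = −αΔT + βΔS across each adjacent pair:
  73–74 m: −αΔT+βΔS = −(2 × 10⁻⁴)(+0.2)+(7.6 × 10⁻⁴)(-1.26) = -1.0 × 10⁻³ → UNSTABLE
  74–205 m: −αΔT+βΔS = −(2 × 10⁻⁴)(-1.7)+(7.6 × 10⁻⁴)(+0.49) = 7.1 × 10⁻⁴ → stable
  205–222 m: −αΔT+βΔS = −(2 × 10⁻⁴)(-1.6)+(7.6 × 10⁻⁴)(+1.23) = 1.3 × 10⁻³ → stable
The 73–74 m interval has Δρ < 0: lighter water underlies denser water.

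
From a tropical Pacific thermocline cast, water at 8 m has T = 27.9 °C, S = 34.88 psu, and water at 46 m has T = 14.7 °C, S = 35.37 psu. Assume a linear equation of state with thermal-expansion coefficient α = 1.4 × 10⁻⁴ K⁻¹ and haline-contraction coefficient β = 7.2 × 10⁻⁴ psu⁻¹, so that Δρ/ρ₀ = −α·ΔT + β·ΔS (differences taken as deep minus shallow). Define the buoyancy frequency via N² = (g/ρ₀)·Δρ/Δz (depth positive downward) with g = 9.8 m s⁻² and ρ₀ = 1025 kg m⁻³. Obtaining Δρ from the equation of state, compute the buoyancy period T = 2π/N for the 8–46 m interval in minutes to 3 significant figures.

4.40 min

ΔT = -13.2 K, ΔS = +0.49 psu (deep − shallow).
Δρ/ρ₀ = −αΔT + βΔS = 1.848 × 10⁻³ + 3.528 × 10⁻⁴ = 2.2008 × 10⁻³, so Δρ ≈ 2.256 kg m⁻³.
N² = (g/ρ₀)·Δρ/Δz = g·(Δρ/ρ₀)/Δz = 9.8 × 2.2008 × 10⁻³ / 38 = 5.6757 × 10⁻⁴ s⁻².
N = √(5.6757 × 10⁻⁴) = 0.023824 rad s⁻¹ → T = 2π/N = 263.73 s = 4.3955 min ≈ 4.40 min.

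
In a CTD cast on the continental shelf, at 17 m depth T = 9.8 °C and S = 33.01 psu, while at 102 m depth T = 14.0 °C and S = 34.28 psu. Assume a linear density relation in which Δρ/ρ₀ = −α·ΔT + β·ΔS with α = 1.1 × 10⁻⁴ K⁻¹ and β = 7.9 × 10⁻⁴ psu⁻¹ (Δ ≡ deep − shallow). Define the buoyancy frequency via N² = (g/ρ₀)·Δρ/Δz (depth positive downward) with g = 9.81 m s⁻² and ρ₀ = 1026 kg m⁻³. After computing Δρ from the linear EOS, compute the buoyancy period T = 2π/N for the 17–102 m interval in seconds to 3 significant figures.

ΔT = +4.2 K, ΔS = +1.27 psu (deep − shallow).
Δρ/ρ₀ = −αΔT + βΔS = -4.62 × 10⁻⁴ + 1.0033 × 10⁻³ = 5.413 × 10⁻⁴, so Δρ ≈ 0.5554 kg m⁻³.
N² = (g/ρ₀)·Δρ/Δz = g·(Δρ/ρ₀)/Δz = 9.81 × 5.413 × 10⁻⁴ / 85 = 6.2472 × 10⁻⁵ s⁻².
N = √(6.2472 × 10⁻⁵) = 7.9039 × 10⁻³ rad s⁻¹ → T = 2π/N = 794.95 s ≈ 795 s.

795 s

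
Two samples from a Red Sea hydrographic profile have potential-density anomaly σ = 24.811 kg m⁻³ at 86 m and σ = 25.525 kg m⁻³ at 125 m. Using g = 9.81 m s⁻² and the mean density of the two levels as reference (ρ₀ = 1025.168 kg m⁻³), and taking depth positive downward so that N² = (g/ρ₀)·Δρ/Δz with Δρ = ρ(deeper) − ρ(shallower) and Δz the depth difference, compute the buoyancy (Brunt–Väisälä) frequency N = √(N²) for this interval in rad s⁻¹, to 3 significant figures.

0.0132 rad s⁻¹

Δρ = 1025.525 − 1024.811 = 0.714 kg m⁻³ over Δz = 125 − 86 = 39 m.
N² = (9.81/1025.168) × (0.714/39) = 1.7519 × 10⁻⁴ s⁻².
N = √(1.7519 × 10⁻⁴) = 0.013236 rad s⁻¹ ≈ 0.0132 rad s⁻¹.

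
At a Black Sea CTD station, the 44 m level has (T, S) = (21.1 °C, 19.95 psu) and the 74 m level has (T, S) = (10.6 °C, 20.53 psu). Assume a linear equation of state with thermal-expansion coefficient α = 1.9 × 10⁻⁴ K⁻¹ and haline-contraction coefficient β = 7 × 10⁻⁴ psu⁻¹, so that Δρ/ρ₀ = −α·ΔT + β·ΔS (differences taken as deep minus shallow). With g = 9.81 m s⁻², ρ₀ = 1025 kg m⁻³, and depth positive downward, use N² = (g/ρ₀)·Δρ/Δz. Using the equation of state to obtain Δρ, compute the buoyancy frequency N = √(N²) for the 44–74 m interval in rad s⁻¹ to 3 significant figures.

0.0280 rad s⁻¹

ΔT = -10.5 K, ΔS = +0.58 psu (deep − shallow).
Δρ/ρ₀ = −αΔT + βΔS = 1.995 × 10⁻³ + 4.06 × 10⁻⁴ = 2.401 × 10⁻³, so Δρ ≈ 2.461 kg m⁻³.
N² = (g/ρ₀)·Δρ/Δz = g·(Δρ/ρ₀)/Δz = 9.81 × 2.401 × 10⁻³ / 30 = 7.8513 × 10⁻⁴ s⁻².
N = √(7.8513 × 10⁻⁴) = 0.028020 rad s⁻¹ ≈ 0.0280 rad s⁻¹.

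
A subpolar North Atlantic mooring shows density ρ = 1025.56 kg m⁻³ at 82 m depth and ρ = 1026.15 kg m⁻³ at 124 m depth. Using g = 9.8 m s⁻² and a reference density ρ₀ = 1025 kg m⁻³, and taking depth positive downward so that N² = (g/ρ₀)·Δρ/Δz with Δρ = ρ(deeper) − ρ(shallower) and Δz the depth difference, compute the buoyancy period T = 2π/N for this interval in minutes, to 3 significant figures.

9.04 min

Δρ = 1026.15 − 1025.56 = 0.59 kg m⁻³ over Δz = 124 − 82 = 42 m.
N² = (9.8/1025) × (0.59/42) = 1.3431 × 10⁻⁴ s⁻².
N = √(1.3431 × 10⁻⁴) = 0.011589 rad s⁻¹, so T = 2π/N = 542.17 s = 9.0362 min ≈ 9.04 min.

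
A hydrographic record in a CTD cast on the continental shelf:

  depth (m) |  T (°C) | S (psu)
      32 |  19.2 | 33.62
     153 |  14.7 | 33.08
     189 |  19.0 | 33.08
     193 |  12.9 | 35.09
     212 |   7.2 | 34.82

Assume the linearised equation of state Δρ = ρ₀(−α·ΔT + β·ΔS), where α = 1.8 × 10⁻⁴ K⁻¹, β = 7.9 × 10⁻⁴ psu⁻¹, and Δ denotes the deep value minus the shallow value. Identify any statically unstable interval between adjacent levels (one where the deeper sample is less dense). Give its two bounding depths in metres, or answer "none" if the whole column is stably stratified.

153–189 m

Evaluate Δρ/ρ₀ = −αΔT + βΔS across each adjacent pair:
  32–153 m: −αΔT+βΔS = −(1.8 × 10⁻⁴)(-4.5)+(7.9 × 10⁻⁴)(-0.54) = 3.8 × 10⁻⁴ → stable
  153–189 m: −αΔT+βΔS = −(1.8 × 10⁻⁴)(+4.3)+(7.9 × 10⁻⁴)(+0.00) = -7.7 × 10⁻⁴ → UNSTABLE
  189–193 m: −αΔT+βΔS = −(1.8 × 10⁻⁴)(-6.1)+(7.9 × 10⁻⁴)(+2.01) = 2.7 × 10⁻³ → stable
  193–212 m: −αΔT+βΔS = −(1.8 × 10⁻⁴)(-5.7)+(7.9 × 10⁻⁴)(-0.27) = 8.1 × 10⁻⁴ → stable
The 153–189 m interval has Δρ < 0: lighter water underlies denser water.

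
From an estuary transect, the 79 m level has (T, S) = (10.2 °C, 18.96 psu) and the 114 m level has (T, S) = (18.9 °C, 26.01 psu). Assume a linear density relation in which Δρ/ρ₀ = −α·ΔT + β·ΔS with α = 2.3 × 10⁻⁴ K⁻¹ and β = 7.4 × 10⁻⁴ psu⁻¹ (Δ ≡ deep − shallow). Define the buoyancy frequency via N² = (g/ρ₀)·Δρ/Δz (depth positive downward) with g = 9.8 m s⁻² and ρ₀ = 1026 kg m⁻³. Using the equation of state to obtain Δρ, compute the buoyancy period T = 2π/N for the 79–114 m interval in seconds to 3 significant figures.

ΔT = +8.7 K, ΔS = +7.05 psu (deep − shallow).
Δρ/ρ₀ = −αΔT + βΔS = -2.001 × 10⁻³ + 5.217 × 10⁻³ = 3.216 × 10⁻³, so Δρ ≈ 3.300 kg m⁻³.
N² = (g/ρ₀)·Δρ/Δz = g·(Δρ/ρ₀)/Δz = 9.8 × 3.216 × 10⁻³ / 35 = 9.0048 × 10⁻⁴ s⁻².
N = √(9.0048 × 10⁻⁴) = 0.030008 rad s⁻¹ → T = 2π/N = 209.38 s ≈ 209 s.

209 s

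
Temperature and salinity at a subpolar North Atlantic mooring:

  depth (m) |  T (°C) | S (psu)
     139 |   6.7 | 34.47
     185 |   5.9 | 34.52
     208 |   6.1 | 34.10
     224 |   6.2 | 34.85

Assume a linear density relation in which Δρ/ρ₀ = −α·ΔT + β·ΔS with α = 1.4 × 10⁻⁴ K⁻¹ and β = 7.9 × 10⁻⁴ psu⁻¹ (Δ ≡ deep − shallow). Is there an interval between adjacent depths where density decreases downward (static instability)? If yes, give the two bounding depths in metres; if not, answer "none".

185–208 m

Evaluate Δρ/ρ₀ = −αΔT + βΔS across each adjacent pair:
  139–185 m: −αΔT+βΔS = −(1.4 × 10⁻⁴)(-0.8)+(7.9 × 10⁻⁴)(+0.05) = 1.5 × 10⁻⁴ → stable
  185–208 m: −αΔT+βΔS = −(1.4 × 10⁻⁴)(+0.2)+(7.9 × 10⁻⁴)(-0.42) = -3.6 × 10⁻⁴ → UNSTABLE
  208–224 m: −αΔT+βΔS = −(1.4 × 10⁻⁴)(+0.1)+(7.9 × 10⁻⁴)(+0.75) = 5.8 × 10⁻⁴ → stable
The 185–208 m interval has Δρ < 0: lighter water underlies denser water.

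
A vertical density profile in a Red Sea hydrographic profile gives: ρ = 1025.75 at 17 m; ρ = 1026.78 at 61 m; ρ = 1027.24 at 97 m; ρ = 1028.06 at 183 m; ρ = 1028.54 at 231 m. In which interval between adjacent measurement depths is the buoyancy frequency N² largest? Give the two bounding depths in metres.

Compute the density gradient over each adjacent pair:
  17–61 m: Δρ/Δz = 1.03/44 = 0.023 kg m⁻⁴
  61–97 m: Δρ/Δz = 0.46/36 = 0.013 kg m⁻⁴
  97–183 m: Δρ/Δz = 0.82/86 = 9.5 × 10⁻³ kg m⁻⁴
  183–231 m: Δρ/Δz = 0.48/48 = 0.010 kg m⁻⁴
The largest gradient is in the 17–61 m interval — the pycnocline.

17–61 m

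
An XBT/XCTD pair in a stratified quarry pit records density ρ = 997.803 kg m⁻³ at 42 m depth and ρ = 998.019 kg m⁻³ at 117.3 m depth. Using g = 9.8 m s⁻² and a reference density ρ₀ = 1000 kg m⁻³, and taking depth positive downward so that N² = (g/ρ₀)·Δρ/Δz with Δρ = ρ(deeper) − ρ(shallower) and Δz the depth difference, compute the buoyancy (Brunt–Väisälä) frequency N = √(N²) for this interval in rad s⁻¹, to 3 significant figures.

Δρ = 998.019 − 997.803 = 0.216 kg m⁻³ over Δz = 117.3 − 42 = 75.3 m.
N² = (9.8/1000) × (0.216/75.3) = 2.8112 × 10⁻⁵ s⁻².
N = √(2.8112 × 10⁻⁵) = 5.3021 × 10⁻³ rad s⁻¹ ≈ 5.30 × 10⁻³ rad s⁻¹.
N² > 0, so the interval is statically stable.

5.30 × 10⁻³ rad s⁻¹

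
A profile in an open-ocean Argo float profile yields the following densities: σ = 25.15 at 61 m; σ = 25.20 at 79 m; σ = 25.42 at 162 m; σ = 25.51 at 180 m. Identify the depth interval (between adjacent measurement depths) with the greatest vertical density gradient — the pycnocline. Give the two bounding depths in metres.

162–180 m

Compute the density gradient over each adjacent pair:
  61–79 m: Δρ/Δz = 0.05/18 = 2.8 × 10⁻³ kg m⁻⁴
  79–162 m: Δρ/Δz = 0.22/83 = 2.7 × 10⁻³ kg m⁻⁴
  162–180 m: Δρ/Δz = 0.09/18 = 5.0 × 10⁻³ kg m⁻⁴
The largest gradient is in the 162–180 m interval — the pycnocline.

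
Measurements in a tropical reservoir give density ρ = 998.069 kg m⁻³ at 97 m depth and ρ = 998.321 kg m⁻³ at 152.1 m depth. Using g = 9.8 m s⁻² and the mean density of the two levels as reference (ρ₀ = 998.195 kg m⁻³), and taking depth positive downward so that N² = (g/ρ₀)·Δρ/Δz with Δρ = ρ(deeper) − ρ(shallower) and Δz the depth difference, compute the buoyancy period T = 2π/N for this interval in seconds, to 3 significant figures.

938 s

Δρ = 998.321 − 998.069 = 0.252 kg m⁻³ over Δz = 152.1 − 97 = 55.1 m.
N² = (9.8/998.195) × (0.252/55.1) = 4.4901 × 10⁻⁵ s⁻².
N = √(4.4901 × 10⁻⁵) = 6.7008 × 10⁻³ rad s⁻¹, so T = 2π/N = 937.68 s ≈ 938 s.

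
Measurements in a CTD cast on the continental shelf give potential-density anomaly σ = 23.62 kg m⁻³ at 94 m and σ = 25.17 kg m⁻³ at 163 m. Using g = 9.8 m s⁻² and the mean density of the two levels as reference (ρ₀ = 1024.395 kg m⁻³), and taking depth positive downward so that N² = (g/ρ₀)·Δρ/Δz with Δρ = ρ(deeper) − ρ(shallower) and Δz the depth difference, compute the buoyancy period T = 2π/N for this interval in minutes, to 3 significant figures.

Δρ = 1025.17 − 1023.62 = 1.55 kg m⁻³ over Δz = 163 − 94 = 69 m.
N² = (9.8/1024.395) × (1.55/69) = 2.1490 × 10⁻⁴ s⁻².
N = √(2.1490 × 10⁻⁴) = 0.014659 rad s⁻¹, so T = 2π/N = 428.62 s = 7.1437 min ≈ 7.14 min.
N² > 0, so the interval is statically stable.

7.14 min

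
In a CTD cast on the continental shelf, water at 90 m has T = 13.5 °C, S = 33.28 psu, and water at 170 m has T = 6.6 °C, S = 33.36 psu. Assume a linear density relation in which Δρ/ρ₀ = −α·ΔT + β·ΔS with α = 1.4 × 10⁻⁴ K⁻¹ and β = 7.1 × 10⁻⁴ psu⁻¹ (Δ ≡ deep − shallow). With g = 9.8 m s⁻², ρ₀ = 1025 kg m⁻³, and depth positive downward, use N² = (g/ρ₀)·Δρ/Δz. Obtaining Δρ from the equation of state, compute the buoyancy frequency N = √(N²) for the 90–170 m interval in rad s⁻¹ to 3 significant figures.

0.0112 rad s⁻¹

ΔT = -6.9 K, ΔS = +0.08 psu (deep − shallow).
Δρ/ρ₀ = −αΔT + βΔS = 9.66 × 10⁻⁴ + 5.68 × 10⁻⁵ = 1.0228 × 10⁻³, so Δρ ≈ 1.048 kg m⁻³.
N² = (g/ρ₀)·Δρ/Δz = g·(Δρ/ρ₀)/Δz = 9.8 × 1.0228 × 10⁻³ / 80 = 1.2529 × 10⁻⁴ s⁻².
N = √(1.2529 × 10⁻⁴) = 0.011193 rad s⁻¹ ≈ 0.0112 rad s⁻¹.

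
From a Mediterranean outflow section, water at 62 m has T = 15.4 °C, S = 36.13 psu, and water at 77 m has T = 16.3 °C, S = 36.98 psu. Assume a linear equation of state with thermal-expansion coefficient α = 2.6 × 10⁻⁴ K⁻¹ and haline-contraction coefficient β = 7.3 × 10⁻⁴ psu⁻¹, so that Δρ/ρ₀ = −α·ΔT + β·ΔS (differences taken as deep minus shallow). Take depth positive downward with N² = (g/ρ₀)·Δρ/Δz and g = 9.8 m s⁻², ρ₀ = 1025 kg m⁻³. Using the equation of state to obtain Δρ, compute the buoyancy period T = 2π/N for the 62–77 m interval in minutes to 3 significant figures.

6.59 min

ΔT = +0.9 K, ΔS = +0.85 psu (deep − shallow).
Δρ/ρ₀ = −αΔT + βΔS = -2.34 × 10⁻⁴ + 6.205 × 10⁻⁴ = 3.865 × 10⁻⁴, so Δρ ≈ 0.3962 kg m⁻³.
N² = (g/ρ₀)·Δρ/Δz = g·(Δρ/ρ₀)/Δz = 9.8 × 3.865 × 10⁻⁴ / 15 = 2.5251 × 10⁻⁴ s⁻².
N = √(2.5251 × 10⁻⁴) = 0.015891 rad s⁻¹ → T = 2π/N = 395.39 s = 6.5898 min ≈ 6.59 min.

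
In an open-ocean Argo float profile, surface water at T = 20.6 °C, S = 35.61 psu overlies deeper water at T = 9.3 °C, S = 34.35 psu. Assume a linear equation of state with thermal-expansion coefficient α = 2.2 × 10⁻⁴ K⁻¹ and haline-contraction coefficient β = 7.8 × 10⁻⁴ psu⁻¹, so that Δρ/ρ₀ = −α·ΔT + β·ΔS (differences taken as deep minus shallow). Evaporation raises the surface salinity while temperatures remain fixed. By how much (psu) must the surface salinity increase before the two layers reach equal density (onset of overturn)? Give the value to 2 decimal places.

1.93 psu

Neutral buoyancy requires −α(T_deep − T_surf) + β(S_deep − S_surf′) = 0.
S_surf′ = S_deep − (α/β)·ΔT = 34.35 − (2.2 × 10⁻⁴/7.8 × 10⁻⁴)·(-11.3) = 37.5372 psu.
Increase required: 37.5372 − 35.61 = 1.9272 psu.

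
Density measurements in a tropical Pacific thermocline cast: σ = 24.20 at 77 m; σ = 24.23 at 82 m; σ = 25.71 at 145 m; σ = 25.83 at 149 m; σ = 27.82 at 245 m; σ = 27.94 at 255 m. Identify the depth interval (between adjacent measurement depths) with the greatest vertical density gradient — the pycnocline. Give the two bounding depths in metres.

Compute the density gradient over each adjacent pair:
  77–82 m: Δρ/Δz = 0.03/5 = 6.0 × 10⁻³ kg m⁻⁴
  82–145 m: Δρ/Δz = 1.48/63 = 0.023 kg m⁻⁴
  145–149 m: Δρ/Δz = 0.12/4 = 0.030 kg m⁻⁴
  149–245 m: Δρ/Δz = 1.99/96 = 0.021 kg m⁻⁴
  245–255 m: Δρ/Δz = 0.12/10 = 0.012 kg m⁻⁴
The largest gradient is in the 145–149 m interval — the pycnocline.

145–149 m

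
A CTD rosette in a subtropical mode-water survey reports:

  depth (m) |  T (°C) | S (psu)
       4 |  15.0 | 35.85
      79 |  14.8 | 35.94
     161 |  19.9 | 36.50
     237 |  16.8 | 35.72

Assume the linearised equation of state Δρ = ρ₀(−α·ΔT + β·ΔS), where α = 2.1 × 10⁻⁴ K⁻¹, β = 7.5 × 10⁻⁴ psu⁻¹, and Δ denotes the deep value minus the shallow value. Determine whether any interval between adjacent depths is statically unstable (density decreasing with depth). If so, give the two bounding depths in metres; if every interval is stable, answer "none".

Evaluate Δρ/ρ₀ = −αΔT + βΔS across each adjacent pair:
  4–79 m: −αΔT+βΔS = −(2.1 × 10⁻⁴)(-0.2)+(7.5 × 10⁻⁴)(+0.09) = 1.1 × 10⁻⁴ → stable
  79–161 m: −αΔT+βΔS = −(2.1 × 10⁻⁴)(+5.1)+(7.5 × 10⁻⁴)(+0.56) = -6.5 × 10⁻⁴ → UNSTABLE
  161–237 m: −αΔT+βΔS = −(2.1 × 10⁻⁴)(-3.1)+(7.5 × 10⁻⁴)(-0.78) = 6.6 × 10⁻⁵ → stable
The 79–161 m interval has Δρ < 0: lighter water underlies denser water.

79–161 m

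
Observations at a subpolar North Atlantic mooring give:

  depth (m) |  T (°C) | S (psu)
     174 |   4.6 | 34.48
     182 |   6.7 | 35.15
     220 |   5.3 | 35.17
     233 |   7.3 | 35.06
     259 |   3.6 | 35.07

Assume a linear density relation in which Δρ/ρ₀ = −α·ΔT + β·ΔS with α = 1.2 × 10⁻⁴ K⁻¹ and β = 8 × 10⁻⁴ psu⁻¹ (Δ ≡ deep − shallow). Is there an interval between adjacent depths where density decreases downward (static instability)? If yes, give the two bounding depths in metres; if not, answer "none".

Evaluate Δρ/ρ₀ = −αΔT + βΔS across each adjacent pair:
  174–182 m: −αΔT+βΔS = −(1.2 × 10⁻⁴)(+2.1)+(8 × 10⁻⁴)(+0.67) = 2.8 × 10⁻⁴ → stable
  182–220 m: −αΔT+βΔS = −(1.2 × 10⁻⁴)(-1.4)+(8 × 10⁻⁴)(+0.02) = 1.8 × 10⁻⁴ → stable
  220–233 m: −αΔT+βΔS = −(1.2 × 10⁻⁴)(+2.0)+(8 × 10⁻⁴)(-0.11) = -3.3 × 10⁻⁴ → UNSTABLE
  233–259 m: −αΔT+βΔS = −(1.2 × 10⁻⁴)(-3.7)+(8 × 10⁻⁴)(+0.01) = 4.5 × 10⁻⁴ → stable
The 220–233 m interval has Δρ < 0: lighter water underlies denser water.

220–233 m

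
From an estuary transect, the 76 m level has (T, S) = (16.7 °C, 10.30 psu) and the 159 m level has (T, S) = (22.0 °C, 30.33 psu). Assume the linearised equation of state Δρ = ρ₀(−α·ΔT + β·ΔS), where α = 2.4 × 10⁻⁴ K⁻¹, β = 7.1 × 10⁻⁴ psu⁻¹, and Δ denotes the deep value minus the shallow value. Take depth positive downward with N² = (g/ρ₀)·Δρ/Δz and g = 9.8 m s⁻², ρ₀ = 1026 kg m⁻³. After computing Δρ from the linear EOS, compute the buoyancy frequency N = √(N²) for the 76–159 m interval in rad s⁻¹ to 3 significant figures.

0.0391 rad s⁻¹

ΔT = +5.3 K, ΔS = +20.03 psu (deep − shallow).
Δρ/ρ₀ = −αΔT + βΔS = -1.272 × 10⁻³ + 0.0142213 = 0.0129493, so Δρ ≈ 13.29 kg m⁻³.
N² = (g/ρ₀)·Δρ/Δz = g·(Δρ/ρ₀)/Δz = 9.8 × 0.0129493 / 83 = 1.5290 × 10⁻³ s⁻².
N = √(1.5290 × 10⁻³) = 0.039102 rad s⁻¹ ≈ 0.0391 rad s⁻¹.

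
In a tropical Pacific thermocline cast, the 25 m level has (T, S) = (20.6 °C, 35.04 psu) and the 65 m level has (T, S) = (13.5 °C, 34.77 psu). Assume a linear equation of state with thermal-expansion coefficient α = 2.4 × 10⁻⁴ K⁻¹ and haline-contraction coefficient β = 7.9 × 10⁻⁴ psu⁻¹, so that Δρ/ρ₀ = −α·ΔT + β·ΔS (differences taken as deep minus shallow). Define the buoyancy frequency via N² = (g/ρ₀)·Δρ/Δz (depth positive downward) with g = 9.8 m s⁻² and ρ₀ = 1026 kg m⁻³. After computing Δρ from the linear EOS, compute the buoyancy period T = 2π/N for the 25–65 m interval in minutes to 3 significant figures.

ΔT = -7.1 K, ΔS = -0.27 psu (deep − shallow).
Δρ/ρ₀ = −αΔT + βΔS = 1.704 × 10⁻³ − 2.133 × 10⁻⁴ = 1.4907 × 10⁻³, so Δρ ≈ 1.529 kg m⁻³.
N² = (g/ρ₀)·Δρ/Δz = g·(Δρ/ρ₀)/Δz = 9.8 × 1.4907 × 10⁻³ / 40 = 3.6522 × 10⁻⁴ s⁻².
N = √(3.6522 × 10⁻⁴) = 0.019111 rad s⁻¹ → T = 2π/N = 328.77 s = 5.4795 min ≈ 5.48 min.

5.48 min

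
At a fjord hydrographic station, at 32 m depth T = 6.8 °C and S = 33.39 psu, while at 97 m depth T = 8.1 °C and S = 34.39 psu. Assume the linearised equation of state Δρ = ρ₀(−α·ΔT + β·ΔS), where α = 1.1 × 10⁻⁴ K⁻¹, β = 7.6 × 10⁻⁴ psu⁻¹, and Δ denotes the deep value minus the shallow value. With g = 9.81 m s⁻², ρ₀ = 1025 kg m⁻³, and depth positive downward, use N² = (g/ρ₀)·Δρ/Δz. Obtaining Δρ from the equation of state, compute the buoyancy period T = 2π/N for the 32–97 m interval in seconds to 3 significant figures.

651 s

ΔT = +1.3 K, ΔS = +1.00 psu (deep − shallow).
Δρ/ρ₀ = −αΔT + βΔS = -1.43 × 10⁻⁴ + 7.60 × 10⁻⁴ = 6.17 × 10⁻⁴, so Δρ ≈ 0.6324 kg m⁻³.
N² = (g/ρ₀)·Δρ/Δz = g·(Δρ/ρ₀)/Δz = 9.81 × 6.17 × 10⁻⁴ / 65 = 9.3120 × 10⁻⁵ s⁻².
N = √(9.3120 × 10⁻⁵) = 9.6499 × 10⁻³ rad s⁻¹ → T = 2π/N = 651.11 s ≈ 651 s.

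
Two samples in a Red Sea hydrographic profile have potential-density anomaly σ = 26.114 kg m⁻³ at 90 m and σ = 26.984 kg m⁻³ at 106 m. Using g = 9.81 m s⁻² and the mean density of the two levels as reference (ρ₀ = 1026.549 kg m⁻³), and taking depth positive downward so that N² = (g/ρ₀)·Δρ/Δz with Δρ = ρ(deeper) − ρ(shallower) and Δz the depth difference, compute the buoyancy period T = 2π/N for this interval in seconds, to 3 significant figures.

Δρ = 1026.984 − 1026.114 = 0.870 kg m⁻³ over Δz = 106 − 90 = 16 m.
N² = (9.81/1026.549) × (0.870/16) = 5.1962 × 10⁻⁴ s⁻².
N = √(5.1962 × 10⁻⁴) = 0.022795 rad s⁻¹, so T = 2π/N = 275.64 s ≈ 276 s.
N² > 0, so the interval is statically stable.

276 s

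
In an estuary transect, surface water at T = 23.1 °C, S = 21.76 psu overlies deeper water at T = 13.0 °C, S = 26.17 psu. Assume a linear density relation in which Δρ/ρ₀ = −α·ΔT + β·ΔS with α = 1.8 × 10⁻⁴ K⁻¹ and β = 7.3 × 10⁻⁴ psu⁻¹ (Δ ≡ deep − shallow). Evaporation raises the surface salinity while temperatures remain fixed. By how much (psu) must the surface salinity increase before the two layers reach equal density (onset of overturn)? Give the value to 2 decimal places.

Neutral buoyancy requires −α(T_deep − T_surf) + β(S_deep − S_surf′) = 0.
S_surf′ = S_deep − (α/β)·ΔT = 26.17 − (1.8 × 10⁻⁴/7.3 × 10⁻⁴)·(-10.1) = 28.6604 psu.
Increase required: 28.6604 − 21.76 = 6.9004 psu.

6.90 psu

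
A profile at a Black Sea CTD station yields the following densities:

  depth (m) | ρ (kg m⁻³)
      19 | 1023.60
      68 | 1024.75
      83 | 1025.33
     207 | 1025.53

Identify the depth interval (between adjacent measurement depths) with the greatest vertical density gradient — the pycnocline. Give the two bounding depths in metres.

Compute the density gradient over each adjacent pair:
  19–68 m: Δρ/Δz = 1.15/49 = 0.023 kg m⁻⁴
  68–83 m: Δρ/Δz = 0.58/15 = 0.039 kg m⁻⁴
  83–207 m: Δρ/Δz = 0.20/124 = 1.6 × 10⁻³ kg m⁻⁴
The largest gradient is in the 68–83 m interval — the pycnocline.

68–83 m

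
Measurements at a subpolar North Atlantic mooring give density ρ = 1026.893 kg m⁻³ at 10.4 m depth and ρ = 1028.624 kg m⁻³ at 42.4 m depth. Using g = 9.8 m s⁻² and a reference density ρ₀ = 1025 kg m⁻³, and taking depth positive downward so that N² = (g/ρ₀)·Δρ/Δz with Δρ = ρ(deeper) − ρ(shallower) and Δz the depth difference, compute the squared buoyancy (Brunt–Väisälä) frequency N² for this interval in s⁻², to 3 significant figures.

5.17 × 10⁻⁴ s⁻²

Δρ = 1028.624 − 1026.893 = 1.731 kg m⁻³ over Δz = 42.4 − 10.4 = 32 m.
N² = (9.8/1025) × (1.731/32) = 5.1719 × 10⁻⁴ s⁻² ≈ 5.17 × 10⁻⁴ s⁻².
N² > 0, so the interval is statically stable.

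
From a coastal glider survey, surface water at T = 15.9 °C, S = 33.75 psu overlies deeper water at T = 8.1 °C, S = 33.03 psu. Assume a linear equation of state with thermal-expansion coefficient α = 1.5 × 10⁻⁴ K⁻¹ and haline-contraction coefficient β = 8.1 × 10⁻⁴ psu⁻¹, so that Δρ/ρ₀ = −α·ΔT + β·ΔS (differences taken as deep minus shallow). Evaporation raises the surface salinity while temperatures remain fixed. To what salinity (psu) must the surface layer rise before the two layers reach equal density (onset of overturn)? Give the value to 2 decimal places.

Neutral buoyancy requires −α(T_deep − T_surf) + β(S_deep − S_surf′) = 0.
S_surf′ = S_deep − (α/β)·ΔT = 33.03 − (1.5 × 10⁻⁴/8.1 × 10⁻⁴)·(-7.8) = 34.4744 psu.
Increase required: 34.4744 − 33.75 = 0.7244 psu.

34.47 psu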